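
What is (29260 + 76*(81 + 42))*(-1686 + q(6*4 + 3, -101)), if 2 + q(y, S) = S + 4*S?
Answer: -84667344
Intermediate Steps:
q(y, S) = -2 + 5*S (q(y, S) = -2 + (S + 4*S) = -2 + 5*S)
(29260 + 76*(81 + 42))*(-1686 + q(6*4 + 3, -101)) = (29260 + 76*(81 + 42))*(-1686 + (-2 + 5*(-101))) = (29260 + 76*123)*(-1686 + (-2 - 505)) = (29260 + 9348)*(-1686 - 507) = 38608*(-2193) = -84667344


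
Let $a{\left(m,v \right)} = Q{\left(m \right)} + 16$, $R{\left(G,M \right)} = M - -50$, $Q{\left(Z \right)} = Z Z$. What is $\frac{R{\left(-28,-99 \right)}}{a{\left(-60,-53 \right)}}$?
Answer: $- \frac{49}{3616} \approx -0.013551$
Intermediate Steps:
$Q{\left(Z \right)} = Z^{2}$
$R{\left(G,M \right)} = 50 + M$ ($R{\left(G,M \right)} = M + 50 = 50 + M$)
$a{\left(m,v \right)} = 16 + m^{2}$ ($a{\left(m,v \right)} = m^{2} + 16 = 16 + m^{2}$)
$\frac{R{\left(-28,-99 \right)}}{a{\left(-60,-53 \right)}} = \frac{50 - 99}{16 + \left(-60\right)^{2}} = - \frac{49}{16 + 3600} = - \frac{49}{3616}$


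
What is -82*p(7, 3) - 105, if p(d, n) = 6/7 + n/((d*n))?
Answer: -187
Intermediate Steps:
p(d, n) = 6/7 + 1/d (p(d, n) = 6*(⅐) + n*(1/(d*n)) = 6/7 + 1/d)
-82*p(7, 3) - 105 = -82*(6/7 + 1/7) - 105 = -82*(6/7 + ⅐) - 105 = -82*1 - 105 = -82 - 105 = -187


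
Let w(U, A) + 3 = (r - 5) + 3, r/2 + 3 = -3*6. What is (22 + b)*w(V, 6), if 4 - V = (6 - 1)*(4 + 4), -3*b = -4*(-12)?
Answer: -282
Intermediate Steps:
b = -16 (b = -(-4)*(-12)/3 = -⅓*48 = -16)
r = -42 (r = -6 + 2*(-3*6) = -6 + 2*(-18) = -6 - 36 = -42)
V = -36 (V = 4 - (6 - 1)*(4 + 4) = 4 - 5*8 = 4 - 1*40 = 4 - 40 = -36)
w(U, A) = -47 (w(U, A) = -3 + ((-42 - 5) + 3) = -3 + (-47 + 3) = -3 - 44 = -47)
(22 + b)*w(V, 6) = (22 - 16)*(-47) = 6*(-47) = -282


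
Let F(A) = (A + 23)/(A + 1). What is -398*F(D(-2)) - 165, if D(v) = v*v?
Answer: -11571/5 ≈ -2314.2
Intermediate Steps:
D(v) = v²
F(A) = (23 + A)/(1 + A)
-398*F(D(-2)) - 165 = -398*(23 + (-2)²)/(1 + (-2)²) - 165 = -398*(23 + 4)/(1 + 4) - 165 = -398*27/5 - 165 = -10746/5 - 165 = -11571/5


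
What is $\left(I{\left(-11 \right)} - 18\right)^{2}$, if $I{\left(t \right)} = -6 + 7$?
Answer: $289$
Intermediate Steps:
$I{\left(t \right)} = 1$
$\left(I{\left(-11 \right)} - 18\right)^{2} = \left(1 - 18\right)^{2} = \left(-17\right)^{2} = 289$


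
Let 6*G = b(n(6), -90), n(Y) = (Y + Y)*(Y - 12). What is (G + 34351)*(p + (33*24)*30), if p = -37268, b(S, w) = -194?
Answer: -1390729648/3 ≈ -4.6358e+8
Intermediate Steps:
n(Y) = 2*Y*(-12 + Y) (n(Y) = (2*Y)*(-12 + Y) = 2*Y*(-12 + Y))
G = -97/3 (G = (⅙)*(-194) = -97/3 ≈ -32.333)
(G + 34351)*(p + (33*24)*30) = (-97/3 + 34351)*(-37268 + (33*24)*30) = 102956*(-37268 + 792*30)/3 = 102956*(-37268 + 23760)/3 = (102956/3)*(-13508) = -1390729648/3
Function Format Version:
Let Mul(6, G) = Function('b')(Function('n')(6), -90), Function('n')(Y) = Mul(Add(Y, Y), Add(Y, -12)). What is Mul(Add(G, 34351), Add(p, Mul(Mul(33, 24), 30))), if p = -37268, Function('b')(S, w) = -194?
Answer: Rational(-1390729648, 3) ≈ -4.6358e+8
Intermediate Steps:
Function('n')(Y) = Mul(2, Y, Add(-12, Y)) (Function('n')(Y) = Mul(Mul(2, Y), Add(-12, Y)) = Mul(2, Y, Add(-12, Y)))
G = Rational(-97, 3) (G = Mul(Rational(1, 6), -194) = Rational(-97, 3) ≈ -32.333)
Mul(Add(G, 34351), Add(p, Mul(Mul(33, 24), 30))) = Mul(Add(Rational(-97, 3), 34351), Add(-37268, Mul(Mul(33, 24), 30))) = Mul(Rational(102956, 3), Add(-37268, Mul(792, 30))) = Mul(Rational(102956, 3), Add(-37268, 23760)) = Mul(Rational(102956, 3), -13508) = Rational(-1390729648, 3)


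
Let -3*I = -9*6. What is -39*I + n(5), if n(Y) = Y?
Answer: -697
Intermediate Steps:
I = 18 (I = -(-3)*6 = -⅓*(-54) = 18)
-39*I + n(5) = -39*18 + 5 = -702 + 5 = -697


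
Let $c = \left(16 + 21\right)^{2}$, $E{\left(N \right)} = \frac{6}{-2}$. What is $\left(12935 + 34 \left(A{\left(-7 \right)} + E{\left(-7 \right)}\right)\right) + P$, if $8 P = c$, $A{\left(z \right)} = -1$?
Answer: $\frac{103761}{8} \approx 12970.0$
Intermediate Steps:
$E{\left(N \right)} = -3$ ($E{\left(N \right)} = 6 \left(- \frac{1}{2}\right) = -3$)
$c = 1369$ ($c = 37^{2} = 1369$)
$P = \frac{1369}{8}$ ($P = \frac{1}{8} \cdot 1369 = \frac{1369}{8} \approx 171.13$)
$\left(12935 + 34 \left(A{\left(-7 \right)} + E{\left(-7 \right)}\right)\right) + P = \left(12935 + 34 \left(-1 - 3\right)\right) + \frac{1369}{8} = \left(12935 + 34 \left(-4\right)\right) + \frac{1369}{8} = \left(12935 - 136\right) + \frac{1369}{8} = 12799 + \frac{1369}{8} = \frac{103761}{8}$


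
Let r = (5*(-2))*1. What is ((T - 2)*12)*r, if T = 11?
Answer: -1080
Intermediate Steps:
r = -10 (r = -10*1 = -10)
((T - 2)*12)*r = ((11 - 2)*12)*(-10) = (9*12)*(-10) = 108*(-10) = -1080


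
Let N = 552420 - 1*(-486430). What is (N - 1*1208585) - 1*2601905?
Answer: -2771640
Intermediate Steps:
N = 1038850 (N = 552420 + 486430 = 1038850)
(N - 1*1208585) - 1*2601905 = (1038850 - 1*1208585) - 1*2601905 = (1038850 - 1208585) - 2601905 = -169735 - 2601905 = -2771640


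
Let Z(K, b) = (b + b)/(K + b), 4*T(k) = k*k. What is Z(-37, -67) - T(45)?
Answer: -13129/26 ≈ -504.96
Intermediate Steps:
T(k) = k²/4 (T(k) = (k*k)/4 = k²/4)
Z(K, b) = 2*b/(K + b) (Z(K, b) = (2*b)/(K + b) = 2*b/(K + b))
Z(-37, -67) - T(45) = 2*(-67)/(-37 - 67) - 45²/4 = 2*(-67)/(-104) - 2025/4 = 2*(-67)*(-1/104) - 1*2025/4 = 67/52 - 2025/4 = -13129/26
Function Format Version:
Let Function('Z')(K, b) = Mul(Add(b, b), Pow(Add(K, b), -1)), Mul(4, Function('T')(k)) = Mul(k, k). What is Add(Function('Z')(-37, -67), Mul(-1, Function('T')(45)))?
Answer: Rational(-13129, 26) ≈ -504.96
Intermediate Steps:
Function('T')(k) = Mul(Rational(1, 4), Pow(k, 2)) (Function('T')(k) = Mul(Rational(1, 4), Mul(k, k)) = Mul(Rational(1, 4), Pow(k, 2)))
Function('Z')(K, b) = Mul(2, b, Pow(Add(K, b), -1)) (Function('Z')(K, b) = Mul(Mul(2, b), Pow(Add(K, b), -1)) = Mul(2, b, Pow(Add(K, b), -1)))
Add(Function('Z')(-37, -67), Mul(-1, Function('T')(45))) = Add(Mul(2, -67, Pow(Add(-37, -67), -1)), Mul(-1, Mul(Rational(1, 4), Pow(45, 2)))) = Add(Mul(2, -67, Pow(-104, -1)), Mul(-1, Mul(Rational(1, 4), 2025))) = Add(Mul(2, -67, Rational(-1, 104)), Mul(-1, Rational(2025, 4))) = Add(Rational(67, 52), Rational(-2025, 4)) = Rational(-13129, 26)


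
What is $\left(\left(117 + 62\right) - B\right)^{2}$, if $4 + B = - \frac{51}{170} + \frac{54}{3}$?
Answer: $\frac{2732409}{100} \approx 27324.0$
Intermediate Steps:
$B = \frac{137}{10}$ ($B = -4 + \left(- \frac{51}{170} + \frac{54}{3}\right) = -4 + \left(\left(-51\right) \frac{1}{170} + 54 \cdot \frac{1}{3}\right) = -4 + \left(- \frac{3}{10} + 18\right) = -4 + \frac{177}{10} = \frac{137}{10} \approx 13.7$)
$\left(\left(117 + 62\right) - B\right)^{2} = \left(\left(117 + 62\right) - \frac{137}{10}\right)^{2} = \left(179 - \frac{137}{10}\right)^{2} = \left(\frac{1653}{10}\right)^{2} = \frac{2732409}{100}$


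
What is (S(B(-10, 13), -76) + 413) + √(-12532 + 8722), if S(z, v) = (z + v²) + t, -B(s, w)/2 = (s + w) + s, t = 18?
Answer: 6221 + I*√3810 ≈ 6221.0 + 61.725*I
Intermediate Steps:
B(s, w) = -4*s - 2*w (B(s, w) = -2*((s + w) + s) = -2*(w + 2*s) = -4*s - 2*w)
S(z, v) = 18 + z + v² (S(z, v) = (z + v²) + 18 = 18 + z + v²)
(S(B(-10, 13), -76) + 413) + √(-12532 + 8722) = ((18 + (-4*(-10) - 2*13) + (-76)²) + 413) + √(-12532 + 8722) = ((18 + (40 - 26) + 5776) + 413) + √(-3810) = ((18 + 14 + 5776) + 413) + I*√3810 = (5808 + 413) + I*√3810 = 6221 + I*√3810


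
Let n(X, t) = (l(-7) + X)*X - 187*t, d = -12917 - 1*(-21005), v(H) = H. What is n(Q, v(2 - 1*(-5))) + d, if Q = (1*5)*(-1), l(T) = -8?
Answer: 6844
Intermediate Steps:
d = 8088 (d = -12917 + 21005 = 8088)
Q = -5 (Q = 5*(-1) = -5)
n(X, t) = -187*t + X*(-8 + X) (n(X, t) = (-8 + X)*X - 187*t = X*(-8 + X) - 187*t = -187*t + X*(-8 + X))
n(Q, v(2 - 1*(-5))) + d = ((-5)² - 187*(2 - 1*(-5)) - 8*(-5)) + 8088 = (25 - 187*(2 + 5) + 40) + 8088 = (25 - 187*7 + 40) + 8088 = (25 - 1309 + 40) + 8088 = -1244 + 8088 = 6844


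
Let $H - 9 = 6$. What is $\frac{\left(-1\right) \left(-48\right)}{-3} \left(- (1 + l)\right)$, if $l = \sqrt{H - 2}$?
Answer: $16 + 16 \sqrt{13} \approx 73.689$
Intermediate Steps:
$H = 15$ ($H = 9 + 6 = 15$)
$l = \sqrt{13}$ ($l = \sqrt{15 - 2} = \sqrt{13} \approx 3.6056$)
$\frac{\left(-1\right) \left(-48\right)}{-3} \left(- (1 + l)\right) = \frac{\left(-1\right) \left(-48\right)}{-3} \left(- (1 + \sqrt{13})\right) = 48 \left(- \frac{1}{3}\right) \left(-1 - \sqrt{13}\right) = - 16 \left(-1 - \sqrt{13}\right) = 16 + 16 \sqrt{13}$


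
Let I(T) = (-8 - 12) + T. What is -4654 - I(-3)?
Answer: -4631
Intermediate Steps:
I(T) = -20 + T
-4654 - I(-3) = -4654 - (-20 - 3) = -4654 - 1*(-23) = -4654 + 23 = -4631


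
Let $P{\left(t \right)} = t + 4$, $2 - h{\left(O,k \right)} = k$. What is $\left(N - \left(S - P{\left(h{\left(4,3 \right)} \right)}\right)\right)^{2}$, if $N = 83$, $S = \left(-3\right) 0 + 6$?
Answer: $6400$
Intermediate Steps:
$h{\left(O,k \right)} = 2 - k$
$P{\left(t \right)} = 4 + t$
$S = 6$ ($S = 0 + 6 = 6$)
$\left(N - \left(S - P{\left(h{\left(4,3 \right)} \right)}\right)\right)^{2} = \left(83 + \left(\left(4 + \left(2 - 3\right)\right) - 6\right)\right)^{2} = \left(83 + \left(\left(4 - 1\right) - 6\right)\right)^{2} = \left(83 + \left(3 - 6\right)\right)^{2} = \left(83 - 3\right)^{2} = 80^{2} = 6400$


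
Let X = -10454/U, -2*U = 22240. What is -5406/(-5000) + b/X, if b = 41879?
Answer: 582132228581/13067500 ≈ 44548.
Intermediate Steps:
U = -11120 (U = -1/2*22240 = -11120)
X = 5227/5560 (X = -10454/(-11120) = -10454*(-1/11120) = 5227/5560 ≈ 0.94011)
-5406/(-5000) + b/X = -5406/(-5000) + 41879/(5227/5560) = -5406*(-1/5000) + 41879*(5560/5227) = 2703/2500 + 232847240/5227 = 582132228581/13067500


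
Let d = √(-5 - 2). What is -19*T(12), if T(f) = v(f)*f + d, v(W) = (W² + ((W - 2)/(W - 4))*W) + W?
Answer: -38988 - 19*I*√7 ≈ -38988.0 - 50.269*I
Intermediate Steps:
d = I*√7 (d = √(-7) = I*√7 ≈ 2.6458*I)
v(W) = W + W² + W*(-2 + W)/(-4 + W) (v(W) = (W² + ((-2 + W)/(-4 + W))*W) + W = (W² + W*(-2 + W)/(-4 + W)) + W = W + W² + W*(-2 + W)/(-4 + W))
T(f) = I*√7 + f²*(-6 + f² - 2*f)/(-4 + f) (T(f) = (f*(-6 + f² - 2*f)/(-4 + f))*f + I*√7 = f²*(-6 + f² - 2*f)/(-4 + f) + I*√7 = I*√7 + f²*(-6 + f² - 2*f)/(-4 + f))
-19*T(12) = -19*(12²*(-6 + 12² - 2*12) + I*√7*(-4 + 12))/(-4 + 12) = -19*(144*(-6 + 144 - 24) + I*√7*8)/8 = -19*(144*114 + 8*I*√7)/8 = -19*(16416 + 8*I*√7)/8 = -19*(2052 + I*√7) = -38988 - 19*I*√7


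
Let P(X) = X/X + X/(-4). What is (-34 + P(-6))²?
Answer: 3969/4 ≈ 992.25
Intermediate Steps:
P(X) = 1 - X/4 (P(X) = 1 + X*(-¼) = 1 - X/4)
(-34 + P(-6))² = (-34 + (1 - ¼*(-6)))² = (-34 + (1 + 3/2))² = (-34 + 5/2)² = (-63/2)² = 3969/4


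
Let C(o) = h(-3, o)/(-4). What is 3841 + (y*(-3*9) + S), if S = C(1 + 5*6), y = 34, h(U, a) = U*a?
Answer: 11785/4 ≈ 2946.3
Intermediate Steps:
C(o) = 3*o/4 (C(o) = -3*o/(-4) = -3*o*(-1/4) = 3*o/4)
S = 93/4 (S = 3*(1 + 5*6)/4 = 3*(1 + 30)/4 = (3/4)*31 = 93/4 ≈ 23.250)
3841 + (y*(-3*9) + S) = 3841 + (34*(-3*9) + 93/4) = 3841 + (34*(-27) + 93/4) = 3841 + (-918 + 93/4) = 3841 - 3579/4 = 11785/4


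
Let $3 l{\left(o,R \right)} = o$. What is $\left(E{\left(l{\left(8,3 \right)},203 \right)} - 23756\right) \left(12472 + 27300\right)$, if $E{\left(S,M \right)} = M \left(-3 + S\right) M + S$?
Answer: $- \frac{4473117068}{3} \approx -1.491 \cdot 10^{9}$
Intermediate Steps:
$l{\left(o,R \right)} = \frac{o}{3}$
$E{\left(S,M \right)} = S + M^{2} \left(-3 + S\right)$ ($E{\left(S,M \right)} = M^{2} \left(-3 + S\right) + S = S + M^{2} \left(-3 + S\right)$)
$\left(E{\left(l{\left(8,3 \right)},203 \right)} - 23756\right) \left(12472 + 27300\right) = \left(\left(\frac{1}{3} \cdot 8 - 3 \cdot 203^{2} + \frac{1}{3} \cdot 8 \cdot 203^{2}\right) - 23756\right) \left(12472 + 27300\right) = \left(\left(\frac{8}{3} - 123627 + \frac{8}{3} \cdot 41209\right) - 23756\right) 39772 = \left(\left(\frac{8}{3} - 123627 + \frac{329672}{3}\right) - 23756\right) 39772 = \left(- \frac{41201}{3} - 23756\right) 39772 = \left(- \frac{112469}{3}\right) 39772 = - \frac{4473117068}{3}$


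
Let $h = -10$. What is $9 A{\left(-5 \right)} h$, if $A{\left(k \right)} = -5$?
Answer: $450$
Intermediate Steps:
$9 A{\left(-5 \right)} h = 9 \left(-5\right) \left(-10\right) = \left(-45\right) \left(-10\right) = 450$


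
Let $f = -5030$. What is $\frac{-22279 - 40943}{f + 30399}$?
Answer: $- \frac{63222}{25369} \approx -2.4921$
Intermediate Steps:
$\frac{-22279 - 40943}{f + 30399} = \frac{-22279 - 40943}{-5030 + 30399} = - \frac{63222}{25369}$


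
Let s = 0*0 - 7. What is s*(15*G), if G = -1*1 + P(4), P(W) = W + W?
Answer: -735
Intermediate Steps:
P(W) = 2*W
G = 7 (G = -1*1 + 2*4 = -1 + 8 = 7)
s = -7 (s = 0 - 7 = -7)
s*(15*G) = -105*7 = -7*105 = -735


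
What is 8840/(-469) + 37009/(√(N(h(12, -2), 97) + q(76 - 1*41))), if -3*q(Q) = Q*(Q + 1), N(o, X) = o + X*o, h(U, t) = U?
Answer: -8840/469 + 5287*√21/18 ≈ 1327.2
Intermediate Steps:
q(Q) = -Q*(1 + Q)/3 (q(Q) = -Q*(Q + 1)/3 = -Q*(1 + Q)/3)
8840/(-469) + 37009/(√(N(h(12, -2), 97) + q(76 - 1*41))) = 8840/(-469) + 37009/(√(12*(1 + 97) - (76 - 1*41)*(1 + (76 - 1*41))/3)) = 8840*(-1/469) + 37009/(√(12*98 - (76 - 41)*(1 + (76 - 41))/3)) = -8840/469 + 37009/(√(1176 - ⅓*35*(1 + 35))) = -8840/469 + 37009/(√(1176 - ⅓*35*36)) = -8840/469 + 37009/(√(1176 - 420)) = -8840/469 + 37009/(√756) = -8840/469 + 37009/((6*√21)) = -8840/469 + 37009*(√21/126) = -8840/469 + 5287*√21/18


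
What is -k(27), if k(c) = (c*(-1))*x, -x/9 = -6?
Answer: 1458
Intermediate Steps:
x = 54 (x = -9*(-6) = 54)
k(c) = -54*c (k(c) = (c*(-1))*54 = -c*54 = -54*c)
-k(27) = -(-54)*27 = -1*(-1458) = 1458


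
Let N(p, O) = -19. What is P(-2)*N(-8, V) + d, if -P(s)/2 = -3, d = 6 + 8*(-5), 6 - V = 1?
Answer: -148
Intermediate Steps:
V = 5 (V = 6 - 1*1 = 6 - 1 = 5)
d = -34 (d = 6 - 40 = -34)
P(s) = 6 (P(s) = -2*(-3) = 6)
P(-2)*N(-8, V) + d = 6*(-19) - 34 = -114 - 34 = -148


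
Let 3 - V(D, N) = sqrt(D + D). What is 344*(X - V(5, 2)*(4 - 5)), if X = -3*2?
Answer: -1032 - 344*sqrt(10) ≈ -2119.8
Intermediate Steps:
X = -6
V(D, N) = 3 - sqrt(2)*sqrt(D) (V(D, N) = 3 - sqrt(D + D) = 3 - sqrt(2*D) = 3 - sqrt(2)*sqrt(D))
344*(X - V(5, 2)*(4 - 5)) = 344*(-6 - (3 - sqrt(2)*sqrt(5))*(4 - 5)) = 344*(-6 - (3 - sqrt(10))*(-1)) = 344*(-6 - (-3 + sqrt(10))) = 344*(-6 + (3 - sqrt(10))) = 344*(-3 - sqrt(10)) = -1032 - 344*sqrt(10)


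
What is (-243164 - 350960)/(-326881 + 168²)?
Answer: 594124/298657 ≈ 1.9893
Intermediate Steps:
(-243164 - 350960)/(-326881 + 168²) = -594124/(-326881 + 28224) = -594124/(-298657) = -594124*(-1/298657) = 594124/298657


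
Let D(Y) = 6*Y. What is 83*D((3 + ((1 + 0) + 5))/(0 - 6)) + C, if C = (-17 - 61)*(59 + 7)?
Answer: -5895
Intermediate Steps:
C = -5148 (C = -78*66 = -5148)
83*D((3 + ((1 + 0) + 5))/(0 - 6)) + C = 83*(6*((3 + ((1 + 0) + 5))/(0 - 6))) - 5148 = 83*(6*((3 + (1 + 5))/(-6))) - 5148 = 83*(6*((3 + 6)*(-⅙))) - 5148 = 83*(6*(9*(-⅙))) - 5148 = 83*(6*(-3/2)) - 5148 = 83*(-9) - 5148 = -747 - 5148 = -5895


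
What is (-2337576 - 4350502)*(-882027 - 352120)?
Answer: 8254071399466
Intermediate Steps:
(-2337576 - 4350502)*(-882027 - 352120) = -6688078*(-1234147) = 8254071399466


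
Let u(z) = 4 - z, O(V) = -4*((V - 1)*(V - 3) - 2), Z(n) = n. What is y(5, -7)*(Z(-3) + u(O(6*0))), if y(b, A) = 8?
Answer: 40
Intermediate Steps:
O(V) = 8 - 4*(-1 + V)*(-3 + V) (O(V) = -4*((-1 + V)*(-3 + V) - 2) = -4*(-2 + (-1 + V)*(-3 + V)) = 8 - 4*(-1 + V)*(-3 + V))
y(5, -7)*(Z(-3) + u(O(6*0))) = 8*(-3 + (4 - (-4 - 4*(6*0)² + 16*(6*0)))) = 8*(-3 + (4 - (-4 - 4*0² + 16*0))) = 8*(-3 + (4 - (-4 - 4*0 + 0))) = 8*(-3 + (4 - (-4 + 0 + 0))) = 8*(-3 + (4 - 1*(-4))) = 8*(-3 + (4 + 4)) = 8*(-3 + 8) = 8*5 = 40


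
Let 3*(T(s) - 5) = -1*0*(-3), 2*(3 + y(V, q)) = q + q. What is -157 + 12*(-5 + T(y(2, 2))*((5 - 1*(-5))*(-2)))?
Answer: -1417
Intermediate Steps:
y(V, q) = -3 + q (y(V, q) = -3 + (q + q)/2 = -3 + (2*q)/2 = -3 + q)
T(s) = 5 (T(s) = 5 + (-1*0*(-3))/3 = 5 + (0*(-3))/3 = 5 + (⅓)*0 = 5 + 0 = 5)
-157 + 12*(-5 + T(y(2, 2))*((5 - 1*(-5))*(-2))) = -157 + 12*(-5 + 5*((5 - 1*(-5))*(-2))) = -157 + 12*(-5 + 5*((5 + 5)*(-2))) = -157 + 12*(-5 + 5*(10*(-2))) = -157 + 12*(-5 + 5*(-20)) = -157 + 12*(-5 - 100) = -157 + 12*(-105) = -157 - 1260 = -1417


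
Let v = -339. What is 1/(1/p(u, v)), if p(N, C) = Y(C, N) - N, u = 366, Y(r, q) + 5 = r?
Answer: -710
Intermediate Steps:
Y(r, q) = -5 + r
p(N, C) = -5 + C - N (p(N, C) = (-5 + C) - N = -5 + C - N)
1/(1/p(u, v)) = 1/(1/(-5 - 339 - 1*366)) = 1/(1/(-5 - 339 - 366)) = 1/(1/(-710)) = 1/(-1/710) = -710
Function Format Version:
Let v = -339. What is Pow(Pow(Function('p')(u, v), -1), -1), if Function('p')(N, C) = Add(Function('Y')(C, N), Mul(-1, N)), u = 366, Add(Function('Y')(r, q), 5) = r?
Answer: -710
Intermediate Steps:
Function('Y')(r, q) = Add(-5, r)
Function('p')(N, C) = Add(-5, C, Mul(-1, N)) (Function('p')(N, C) = Add(Add(-5, C), Mul(-1, N)) = Add(-5, C, Mul(-1, N)))
Pow(Pow(Function('p')(u, v), -1), -1) = Pow(Pow(Add(-5, -339, Mul(-1, 366)), -1), -1) = Pow(Pow(Add(-5, -339, -366), -1), -1) = Pow(Pow(-710, -1), -1) = Pow(Rational(-1, 710), -1) = -710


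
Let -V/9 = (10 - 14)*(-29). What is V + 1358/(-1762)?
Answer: -920443/881 ≈ -1044.8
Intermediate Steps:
V = -1044 (V = -9*(10 - 14)*(-29) = -(-36)*(-29) = -9*116 = -1044)
V + 1358/(-1762) = -1044 + 1358/(-1762) = -1044 + 1358*(-1/1762) = -1044 - 679/881 = -920443/881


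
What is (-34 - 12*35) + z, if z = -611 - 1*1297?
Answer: -2362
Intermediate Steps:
z = -1908 (z = -611 - 1297 = -1908)
(-34 - 12*35) + z = (-34 - 12*35) - 1908 = (-34 - 420) - 1908 = -454 - 1908 = -2362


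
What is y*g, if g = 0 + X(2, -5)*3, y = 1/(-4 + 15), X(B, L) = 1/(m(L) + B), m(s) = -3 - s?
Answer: 3/44 ≈ 0.068182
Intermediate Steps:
X(B, L) = 1/(-3 + B - L) (X(B, L) = 1/((-3 - L) + B) = 1/(-3 + B - L))
y = 1/11 ≈ 0.090909
g = ¾ (g = 0 + 3/(-3 + 2 - 1*(-5)) = 0 + 3/(-3 + 2 + 5) = 0 + 3/4 = 0 + (¼)*3 = 0 + ¾ = ¾ ≈ 0.75000)
y*g = (1/11)*(¾) = 3/44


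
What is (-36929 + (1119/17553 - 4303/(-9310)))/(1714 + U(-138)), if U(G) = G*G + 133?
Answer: -154738288539/87537805670 ≈ -1.7677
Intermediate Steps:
U(G) = 133 + G² (U(G) = G² + 133 = 133 + G²)
(-36929 + (1119/17553 - 4303/(-9310)))/(1714 + U(-138)) = (-36929 + (1119/17553 - 4303/(-9310)))/(1714 + (133 + (-138)²)) = (-36929 + (1119*(1/17553) - 4303*(-1/9310)))/(1714 + (133 + 19044)) = (-36929 + (373/5851 + 4303/9310))/(1714 + 19177) = (-36929 + 28649483/54472810)/20891 = -2011597751007/54472810*1/20891 = -154738288539/87537805670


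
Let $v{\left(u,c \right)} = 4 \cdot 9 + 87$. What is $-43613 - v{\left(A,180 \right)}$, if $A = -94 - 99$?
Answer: $-43736$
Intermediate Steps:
$A = -193$ ($A = -94 - 99 = -193$)
$v{\left(u,c \right)} = 123$ ($v{\left(u,c \right)} = 36 + 87 = 123$)
$-43613 - v{\left(A,180 \right)} = -43613 - 123 = -43736$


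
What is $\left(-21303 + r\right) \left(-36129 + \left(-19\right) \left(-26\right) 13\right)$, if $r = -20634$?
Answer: $1245822459$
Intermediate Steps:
$\left(-21303 + r\right) \left(-36129 + \left(-19\right) \left(-26\right) 13\right) = \left(-21303 - 20634\right) \left(-36129 + \left(-19\right) \left(-26\right) 13\right) = - 41937 \left(-36129 + 494 \cdot 13\right) = - 41937 \left(-36129 + 6422\right) = \left(-41937\right) \left(-29707\right) = 1245822459$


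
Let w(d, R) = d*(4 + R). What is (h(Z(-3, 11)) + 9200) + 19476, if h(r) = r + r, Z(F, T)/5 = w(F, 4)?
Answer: 28436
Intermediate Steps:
Z(F, T) = 40*F (Z(F, T) = 5*(F*(4 + 4)) = 5*(F*8) = 5*(8*F) = 40*F)
h(r) = 2*r
(h(Z(-3, 11)) + 9200) + 19476 = (2*(40*(-3)) + 9200) + 19476 = (2*(-120) + 9200) + 19476 = (-240 + 9200) + 19476 = 8960 + 19476 = 28436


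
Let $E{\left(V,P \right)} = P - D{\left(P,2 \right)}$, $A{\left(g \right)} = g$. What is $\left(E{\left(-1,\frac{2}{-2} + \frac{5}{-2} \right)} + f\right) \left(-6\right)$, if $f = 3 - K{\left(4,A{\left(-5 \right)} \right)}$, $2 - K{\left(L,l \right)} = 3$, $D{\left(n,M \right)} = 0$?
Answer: $-3$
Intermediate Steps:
$K{\left(L,l \right)} = -1$ ($K{\left(L,l \right)} = 2 - 3 = -1$)
$E{\left(V,P \right)} = P$ ($E{\left(V,P \right)} = P - 0 = P + 0 = P$)
$f = 4$ ($f = 3 - -1 = 3 + 1 = 4$)
$\left(E{\left(-1,\frac{2}{-2} + \frac{5}{-2} \right)} + f\right) \left(-6\right) = \left(\left(\frac{2}{-2} + \frac{5}{-2}\right) + 4\right) \left(-6\right) = \left(\left(2 \left(- \frac{1}{2}\right) + 5 \left(- \frac{1}{2}\right)\right) + 4\right) \left(-6\right) = \left(\left(-1 - \frac{5}{2}\right) + 4\right) \left(-6\right) = \left(- \frac{7}{2} + 4\right) \left(-6\right) = \frac{1}{2} \left(-6\right) = -3$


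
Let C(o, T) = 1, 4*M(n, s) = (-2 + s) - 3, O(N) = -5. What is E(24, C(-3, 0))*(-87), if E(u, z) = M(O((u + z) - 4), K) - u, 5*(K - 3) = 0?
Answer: 4263/2 ≈ 2131.5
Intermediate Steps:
K = 3 (K = 3 + (⅕)*0 = 3 + 0 = 3)
M(n, s) = -5/4 + s/4 (M(n, s) = ((-2 + s) - 3)/4 = (-5 + s)/4 = -5/4 + s/4)
E(u, z) = -½ - u (E(u, z) = (-5/4 + (¼)*3) - u = (-5/4 + ¾) - u = -½ - u)
E(24, C(-3, 0))*(-87) = (-½ - 1*24)*(-87) = (-½ - 24)*(-87) = -49/2*(-87) = 4263/2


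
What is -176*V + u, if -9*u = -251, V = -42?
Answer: 66779/9 ≈ 7419.9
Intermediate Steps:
u = 251/9 (u = -⅑*(-251) = 251/9 ≈ 27.889)
-176*V + u = -176*(-42) + 251/9 = 7392 + 251/9 = 66779/9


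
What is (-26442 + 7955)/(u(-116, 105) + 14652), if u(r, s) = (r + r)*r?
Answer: -18487/41564 ≈ -0.44478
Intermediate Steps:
u(r, s) = 2*r**2 (u(r, s) = (2*r)*r = 2*r**2)
(-26442 + 7955)/(u(-116, 105) + 14652) = (-26442 + 7955)/(2*(-116)**2 + 14652) = -18487/(2*13456 + 14652) = -18487/(26912 + 14652) = -18487/41564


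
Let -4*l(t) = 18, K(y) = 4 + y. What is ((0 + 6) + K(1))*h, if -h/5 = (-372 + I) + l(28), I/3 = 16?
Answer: 36135/2 ≈ 18068.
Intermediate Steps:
l(t) = -9/2 (l(t) = -¼*18 = -9/2)
I = 48 (I = 3*16 = 48)
h = 3285/2 (h = -5*((-372 + 48) - 9/2) = -5*(-324 - 9/2) = -5*(-657/2) = 3285/2 ≈ 1642.5)
((0 + 6) + K(1))*h = ((0 + 6) + (4 + 1))*(3285/2) = (6 + 5)*(3285/2) = 11*(3285/2) = 36135/2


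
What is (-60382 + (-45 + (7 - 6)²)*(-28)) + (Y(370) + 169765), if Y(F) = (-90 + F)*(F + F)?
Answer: 317815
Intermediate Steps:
Y(F) = 2*F*(-90 + F) (Y(F) = (-90 + F)*(2*F) = 2*F*(-90 + F))
(-60382 + (-45 + (7 - 6)²)*(-28)) + (Y(370) + 169765) = (-60382 + (-45 + (7 - 6)²)*(-28)) + (2*370*(-90 + 370) + 169765) = (-60382 + (-45 + 1²)*(-28)) + (2*370*280 + 169765) = (-60382 + (-45 + 1)*(-28)) + (207200 + 169765) = (-60382 - 44*(-28)) + 376965 = (-60382 + 1232) + 376965 = -59150 + 376965 = 317815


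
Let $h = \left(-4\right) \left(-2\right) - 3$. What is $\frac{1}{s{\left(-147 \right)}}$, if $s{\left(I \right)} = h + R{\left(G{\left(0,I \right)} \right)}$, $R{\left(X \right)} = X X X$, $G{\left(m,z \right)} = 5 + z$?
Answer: $- \frac{1}{2863283} \approx -3.4925 \cdot 10^{-7}$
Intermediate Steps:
$h = 5$ ($h = 8 - 3 = 5$)
$R{\left(X \right)} = X^{3}$ ($R{\left(X \right)} = X^{2} X = X^{3}$)
$s{\left(I \right)} = 5 + \left(5 + I\right)^{3}$
$\frac{1}{s{\left(-147 \right)}} = \frac{1}{5 + \left(5 - 147\right)^{3}} = \frac{1}{5 + \left(-142\right)^{3}} = \frac{1}{5 - 2863288} = \frac{1}{-2863283} = - \frac{1}{2863283}$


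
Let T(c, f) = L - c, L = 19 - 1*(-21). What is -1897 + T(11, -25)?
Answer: -1868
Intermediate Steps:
L = 40 (L = 19 + 21 = 40)
T(c, f) = 40 - c
-1897 + T(11, -25) = -1897 + (40 - 1*11) = -1897 + (40 - 11) = -1897 + 29 = -1868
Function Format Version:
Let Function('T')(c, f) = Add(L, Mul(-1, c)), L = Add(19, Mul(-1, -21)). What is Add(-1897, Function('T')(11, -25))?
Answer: -1868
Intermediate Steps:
L = 40 (L = Add(19, 21) = 40)
Function('T')(c, f) = Add(40, Mul(-1, c))
Add(-1897, Function('T')(11, -25)) = Add(-1897, Add(40, Mul(-1, 11))) = Add(-1897, Add(40, -11)) = Add(-1897, 29) = -1868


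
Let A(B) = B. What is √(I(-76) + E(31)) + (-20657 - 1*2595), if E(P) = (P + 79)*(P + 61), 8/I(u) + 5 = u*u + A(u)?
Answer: -23252 + 168*√11629190/5695 ≈ -23151.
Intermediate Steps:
I(u) = 8/(-5 + u + u²) (I(u) = 8/(-5 + (u*u + u)) = 8/(-5 + (u² + u)) = 8/(-5 + (u + u²)) = 8/(-5 + u + u²))
E(P) = (61 + P)*(79 + P) (E(P) = (79 + P)*(61 + P) = (61 + P)*(79 + P))
√(I(-76) + E(31)) + (-20657 - 1*2595) = √(8/(-5 - 76 + (-76)²) + (4819 + 31² + 140*31)) + (-20657 - 1*2595) = √(8/(-5 - 76 + 5776) + (4819 + 961 + 4340)) + (-20657 - 2595) = √(8/5695 + 10120) - 23252 = √(57633408/5695) - 23252 = 168*√11629190/5695 - 23252 = -23252 + 168*√11629190/5695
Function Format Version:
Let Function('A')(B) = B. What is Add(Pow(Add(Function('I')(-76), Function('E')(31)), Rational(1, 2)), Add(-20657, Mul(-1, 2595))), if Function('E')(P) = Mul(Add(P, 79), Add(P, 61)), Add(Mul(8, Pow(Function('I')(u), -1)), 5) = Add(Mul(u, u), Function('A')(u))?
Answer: Add(-23252, Mul(Rational(168, 5695), Pow(11629190, Rational(1, 2)))) ≈ -23151.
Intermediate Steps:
Function('I')(u) = Mul(8, Pow(Add(-5, u, Pow(u, 2)), -1)) (Function('I')(u) = Mul(8, Pow(Add(-5, Add(Mul(u, u), u)), -1)) = Mul(8, Pow(Add(-5, Add(Pow(u, 2), u)), -1)) = Mul(8, Pow(Add(-5, Add(u, Pow(u, 2))), -1)) = Mul(8, Pow(Add(-5, u, Pow(u, 2)), -1)))
Function('E')(P) = Mul(Add(61, P), Add(79, P)) (Function('E')(P) = Mul(Add(79, P), Add(61, P)) = Mul(Add(61, P), Add(79, P)))
Add(Pow(Add(Function('I')(-76), Function('E')(31)), Rational(1, 2)), Add(-20657, Mul(-1, 2595))) = Add(Pow(Add(Mul(8, Pow(Add(-5, -76, Pow(-76, 2)), -1)), Add(4819, Pow(31, 2), Mul(140, 31))), Rational(1, 2)), Add(-20657, Mul(-1, 2595))) = Add(Pow(Add(Mul(8, Pow(Add(-5, -76, 5776), -1)), Add(4819, 961, 4340)), Rational(1, 2)), Add(-20657, -2595)) = Add(Pow(Add(Mul(8, Pow(5695, -1)), 10120), Rational(1, 2)), -23252) = Add(Pow(Add(Mul(8, Rational(1, 5695)), 10120), Rational(1, 2)), -23252) = Add(Pow(Add(Rational(8, 5695), 10120), Rational(1, 2)), -23252) = Add(Pow(Rational(57633408, 5695), Rational(1, 2)), -23252) = Add(Mul(Rational(168, 5695), Pow(11629190, Rational(1, 2))), -23252) = Add(-23252, Mul(Rational(168, 5695), Pow(11629190, Rational(1, 2))))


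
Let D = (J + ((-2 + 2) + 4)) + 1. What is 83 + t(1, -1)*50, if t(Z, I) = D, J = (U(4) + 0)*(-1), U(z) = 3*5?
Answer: -417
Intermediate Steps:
U(z) = 15
J = -15 (J = (15 + 0)*(-1) = 15*(-1) = -15)
D = -10 (D = (-15 + ((-2 + 2) + 4)) + 1 = (-15 + (0 + 4)) + 1 = (-15 + 4) + 1 = -11 + 1 = -10)
t(Z, I) = -10
83 + t(1, -1)*50 = 83 - 10*50 = 83 - 500 = -417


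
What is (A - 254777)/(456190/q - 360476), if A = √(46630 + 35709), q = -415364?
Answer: 52912596914/74864604727 - 207682*√82339/74864604727 ≈ 0.70598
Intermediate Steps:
A = √82339 ≈ 286.95
(A - 254777)/(456190/q - 360476) = (√82339 - 254777)/(456190/(-415364) - 360476) = (-254777 + √82339)/(456190*(-1/415364) - 360476) = (-254777 + √82339)/(-228095/207682 - 360476) = (-254777 + √82339)/(-74864604727/207682) = (-254777 + √82339)*(-207682/74864604727) = 52912596914/74864604727 - 207682*√82339/74864604727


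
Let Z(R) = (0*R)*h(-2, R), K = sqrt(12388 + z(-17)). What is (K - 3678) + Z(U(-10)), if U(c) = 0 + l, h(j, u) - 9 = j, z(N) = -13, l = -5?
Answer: -3678 + 15*sqrt(55) ≈ -3566.8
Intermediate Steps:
h(j, u) = 9 + j
K = 15*sqrt(55) (K = sqrt(12388 - 13) = sqrt(12375) = 15*sqrt(55) ≈ 111.24)
U(c) = -5 (U(c) = 0 - 5 = -5)
Z(R) = 0 (Z(R) = (0*R)*(9 - 2) = 0*7 = 0)
(K - 3678) + Z(U(-10)) = (15*sqrt(55) - 3678) + 0 = (-3678 + 15*sqrt(55)) + 0 = -3678 + 15*sqrt(55)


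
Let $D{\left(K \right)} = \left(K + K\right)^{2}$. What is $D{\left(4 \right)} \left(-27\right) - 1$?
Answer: $-1729$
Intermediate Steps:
$D{\left(K \right)} = 4 K^{2}$ ($D{\left(K \right)} = \left(2 K\right)^{2} = 4 K^{2}$)
$D{\left(4 \right)} \left(-27\right) - 1 = 4 \cdot 4^{2} \left(-27\right) - 1 = 4 \cdot 16 \left(-27\right) - 1 = 64 \left(-27\right) - 1 = -1728 - 1 = -1729$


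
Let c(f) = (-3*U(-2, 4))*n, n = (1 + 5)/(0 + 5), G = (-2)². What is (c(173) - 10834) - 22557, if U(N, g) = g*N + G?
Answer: -166883/5 ≈ -33377.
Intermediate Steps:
G = 4
U(N, g) = 4 + N*g (U(N, g) = g*N + 4 = N*g + 4 = 4 + N*g)
n = 6/5 ≈ 1.2000
c(f) = 72/5 (c(f) = -3*(4 - 2*4)*(6/5) = -3*(4 - 8)*(6/5) = -3*(-4)*(6/5) = 12*(6/5) = 72/5)
(c(173) - 10834) - 22557 = (72/5 - 10834) - 22557 = -54098/5 - 22557 = -166883/5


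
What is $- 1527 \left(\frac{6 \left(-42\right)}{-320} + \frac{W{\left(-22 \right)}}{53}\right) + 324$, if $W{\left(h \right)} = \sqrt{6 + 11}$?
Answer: $- \frac{70281}{80} - \frac{1527 \sqrt{17}}{53} \approx -997.3$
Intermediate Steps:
$W{\left(h \right)} = \sqrt{17}$
$- 1527 \left(\frac{6 \left(-42\right)}{-320} + \frac{W{\left(-22 \right)}}{53}\right) + 324 = - 1527 \left(\frac{6 \left(-42\right)}{-320} + \frac{\sqrt{17}}{53}\right) + 324 = - 1527 \left(\left(-252\right) \left(- \frac{1}{320}\right) + \sqrt{17} \cdot \frac{1}{53}\right) + 324 = - 1527 \left(\frac{63}{80} + \frac{\sqrt{17}}{53}\right) + 324 = \left(- \frac{96201}{80} - \frac{1527 \sqrt{17}}{53}\right) + 324 = - \frac{70281}{80} - \frac{1527 \sqrt{17}}{53}$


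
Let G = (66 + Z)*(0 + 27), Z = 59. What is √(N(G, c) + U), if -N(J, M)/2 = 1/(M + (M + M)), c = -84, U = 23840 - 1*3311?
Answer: √36213170/42 ≈ 143.28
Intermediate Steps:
U = 20529 (U = 23840 - 3311 = 20529)
G = 3375 (G = (66 + 59)*(0 + 27) = 125*27 = 3375)
N(J, M) = -2/(3*M) (N(J, M) = -2/(M + (M + M)) = -2/(M + 2*M) = -2*1/(3*M) = -2/(3*M))
√(N(G, c) + U) = √(-⅔/(-84) + 20529) = √(-⅔*(-1/84) + 20529) = √(1/126 + 20529) = √(2586655/126) = √36213170/42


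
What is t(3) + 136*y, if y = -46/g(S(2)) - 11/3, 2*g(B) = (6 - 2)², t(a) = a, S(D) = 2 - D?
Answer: -3833/3 ≈ -1277.7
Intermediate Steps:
g(B) = 8 (g(B) = (6 - 2)²/2 = (½)*4² = (½)*16 = 8)
y = -113/12 (y = -46/8 - 11/3 = -46*⅛ - 11*⅓ = -23/4 - 11/3 = -113/12 ≈ -9.4167)
t(3) + 136*y = 3 + 136*(-113/12) = 3 - 3842/3 = -3833/3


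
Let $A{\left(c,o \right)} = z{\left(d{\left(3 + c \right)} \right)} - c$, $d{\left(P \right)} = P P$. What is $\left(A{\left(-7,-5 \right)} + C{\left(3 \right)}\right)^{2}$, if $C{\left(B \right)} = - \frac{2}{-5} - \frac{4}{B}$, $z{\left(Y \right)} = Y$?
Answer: $\frac{109561}{225} \approx 486.94$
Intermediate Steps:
$d{\left(P \right)} = P^{2}$
$C{\left(B \right)} = \frac{2}{5} - \frac{4}{B}$ ($C{\left(B \right)} = \left(-2\right) \left(- \frac{1}{5}\right) - \frac{4}{B} = \frac{2}{5} - \frac{4}{B}$)
$A{\left(c,o \right)} = \left(3 + c\right)^{2} - c$
$\left(A{\left(-7,-5 \right)} + C{\left(3 \right)}\right)^{2} = \left(\left(\left(3 - 7\right)^{2} - -7\right) + \left(\frac{2}{5} - \frac{4}{3}\right)\right)^{2} = \left(\left(\left(-4\right)^{2} + 7\right) + \left(\frac{2}{5} - \frac{4}{3}\right)\right)^{2} = \left(\left(16 + 7\right) + \left(\frac{2}{5} - \frac{4}{3}\right)\right)^{2} = \left(23 - \frac{14}{15}\right)^{2} = \left(\frac{331}{15}\right)^{2} = \frac{109561}{225}$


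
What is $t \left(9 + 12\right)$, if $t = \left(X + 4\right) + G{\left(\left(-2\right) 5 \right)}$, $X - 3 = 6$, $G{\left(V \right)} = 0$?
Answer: $273$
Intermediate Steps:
$X = 9$ ($X = 3 + 6 = 9$)
$t = 13$ ($t = \left(9 + 4\right) + 0 = 13 + 0 = 13$)
$t \left(9 + 12\right) = 13 \left(9 + 12\right) = 13 \cdot 21 = 273$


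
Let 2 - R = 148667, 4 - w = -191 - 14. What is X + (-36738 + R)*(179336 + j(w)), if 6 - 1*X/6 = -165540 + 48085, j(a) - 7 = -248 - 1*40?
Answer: -33196629399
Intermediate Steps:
w = 209 (w = 4 - (-191 - 14) = 4 - 1*(-205) = 4 + 205 = 209)
R = -148665 (R = 2 - 1*148667 = 2 - 148667 = -148665)
j(a) = -281 (j(a) = 7 + (-248 - 1*40) = 7 + (-248 - 40) = 7 - 288 = -281)
X = 704766 (X = 36 - 6*(-165540 + 48085) = 36 - 6*(-117455) = 36 + 704730 = 704766)
X + (-36738 + R)*(179336 + j(w)) = 704766 + (-36738 - 148665)*(179336 - 281) = 704766 - 185403*179055 = 704766 - 33197334165 = -33196629399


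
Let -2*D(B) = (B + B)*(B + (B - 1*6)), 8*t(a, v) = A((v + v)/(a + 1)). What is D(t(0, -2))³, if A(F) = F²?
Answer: 64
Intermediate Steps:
t(a, v) = v²/(2*(1 + a)²) (t(a, v) = ((v + v)/(a + 1))²/8 = ((2*v)/(1 + a))²/8 = (2*v/(1 + a))²/8 = (4*v²/(1 + a)²)/8 = v²/(2*(1 + a)²))
D(B) = -B*(-6 + 2*B) (D(B) = -(B + B)*(B + (B - 1*6))/2 = -2*B*(B + (B - 6))/2 = -2*B*(B + (-6 + B))/2 = -2*B*(-6 + 2*B)/2 = -B*(-6 + 2*B))
D(t(0, -2))³ = (2*((½)*(-2)²/(1 + 0)²)*(3 - (-2)²/(2*(1 + 0)²)))³ = (2*((½)*4/1²)*(3 - 4/(2*1²)))³ = (2*((½)*4*1)*(3 - 4/2))³ = (2*2*(3 - 1*2))³ = (2*2*(3 - 2))³ = (2*2*1)³ = 4³ = 64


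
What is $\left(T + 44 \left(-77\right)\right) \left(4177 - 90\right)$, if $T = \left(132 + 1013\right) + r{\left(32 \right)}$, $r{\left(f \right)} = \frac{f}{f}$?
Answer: $-9163054$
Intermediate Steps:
$r{\left(f \right)} = 1$
$T = 1146$ ($T = \left(132 + 1013\right) + 1 = 1145 + 1 = 1146$)
$\left(T + 44 \left(-77\right)\right) \left(4177 - 90\right) = \left(1146 + 44 \left(-77\right)\right) \left(4177 - 90\right) = \left(1146 - 3388\right) 4087 = \left(-2242\right) 4087 = -9163054$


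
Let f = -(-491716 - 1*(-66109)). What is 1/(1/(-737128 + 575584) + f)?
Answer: 161544/68754257207 ≈ 2.3496e-6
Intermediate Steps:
f = 425607 (f = -(-491716 + 66109) = -1*(-425607) = 425607)
1/(1/(-737128 + 575584) + f) = 1/(1/(-737128 + 575584) + 425607) = 1/(1/(-161544) + 425607) = 1/(-1/161544 + 425607) = 1/(68754257207/161544) = 161544/68754257207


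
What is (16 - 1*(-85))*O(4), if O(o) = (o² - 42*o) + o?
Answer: -14948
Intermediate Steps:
O(o) = o² - 41*o
(16 - 1*(-85))*O(4) = (16 - 1*(-85))*(4*(-41 + 4)) = (16 + 85)*(4*(-37)) = 101*(-148) = -14948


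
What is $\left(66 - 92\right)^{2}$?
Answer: $676$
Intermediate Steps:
$\left(66 - 92\right)^{2} = \left(-26\right)^{2} = 676$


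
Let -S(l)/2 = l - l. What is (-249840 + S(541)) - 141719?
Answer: -391559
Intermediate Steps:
S(l) = 0 (S(l) = -2*(l - l) = -2*0 = 0)
(-249840 + S(541)) - 141719 = (-249840 + 0) - 141719 = -249840 - 141719 = -391559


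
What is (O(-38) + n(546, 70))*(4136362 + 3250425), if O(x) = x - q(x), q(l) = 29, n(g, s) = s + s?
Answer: 539235451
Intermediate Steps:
n(g, s) = 2*s
O(x) = -29 + x (O(x) = x - 1*29 = x - 29 = -29 + x)
(O(-38) + n(546, 70))*(4136362 + 3250425) = ((-29 - 38) + 2*70)*(4136362 + 3250425) = (-67 + 140)*7386787 = 73*7386787 = 539235451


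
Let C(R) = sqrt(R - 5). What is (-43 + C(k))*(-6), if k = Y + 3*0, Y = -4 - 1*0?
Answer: 258 - 18*I ≈ 258.0 - 18.0*I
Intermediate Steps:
Y = -4 (Y = -4 + 0 = -4)
k = -4 (k = -4 + 3*0 = -4 + 0 = -4)
C(R) = sqrt(-5 + R)
(-43 + C(k))*(-6) = (-43 + sqrt(-5 - 4))*(-6) = (-43 + sqrt(-9))*(-6) = (-43 + 3*I)*(-6) = 258 - 18*I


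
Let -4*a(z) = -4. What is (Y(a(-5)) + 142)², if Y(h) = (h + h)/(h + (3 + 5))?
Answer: 1638400/81 ≈ 20227.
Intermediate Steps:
a(z) = 1 (a(z) = -¼*(-4) = 1)
Y(h) = 2*h/(8 + h) (Y(h) = (2*h)/(h + 8) = (2*h)/(8 + h) = 2*h/(8 + h))
(Y(a(-5)) + 142)² = (2*1/(8 + 1) + 142)² = (2*1/9 + 142)² = (2*1*(⅑) + 142)² = (2/9 + 142)² = (1280/9)² = 1638400/81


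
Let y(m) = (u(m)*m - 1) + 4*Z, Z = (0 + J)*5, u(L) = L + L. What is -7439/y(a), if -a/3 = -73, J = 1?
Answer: -7439/95941 ≈ -0.077537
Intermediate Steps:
a = 219 (a = -3*(-73) = 219)
u(L) = 2*L
Z = 5 (Z = (0 + 1)*5 = 1*5 = 5)
y(m) = 19 + 2*m**2 (y(m) = ((2*m)*m - 1) + 4*5 = (2*m**2 - 1) + 20 = (-1 + 2*m**2) + 20 = 19 + 2*m**2)
-7439/y(a) = -7439/(19 + 2*219**2) = -7439/(19 + 2*47961) = -7439/(19 + 95922) = -7439/95941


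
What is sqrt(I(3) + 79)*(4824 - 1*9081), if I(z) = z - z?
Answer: -4257*sqrt(79) ≈ -37837.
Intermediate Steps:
I(z) = 0
sqrt(I(3) + 79)*(4824 - 1*9081) = sqrt(0 + 79)*(4824 - 1*9081) = sqrt(79)*(4824 - 9081) = sqrt(79)*(-4257) = -4257*sqrt(79)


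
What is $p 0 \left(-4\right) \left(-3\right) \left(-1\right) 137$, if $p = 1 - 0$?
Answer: $0$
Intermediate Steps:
$p = 1$ ($p = 1 + 0 = 1$)
$p 0 \left(-4\right) \left(-3\right) \left(-1\right) 137 = 1 \cdot 0 \left(-4\right) \left(-3\right) \left(-1\right) 137 = 0 \cdot 12 \left(-1\right) 137 = 0 \left(-12\right) 137 = 0 \cdot 137 = 0$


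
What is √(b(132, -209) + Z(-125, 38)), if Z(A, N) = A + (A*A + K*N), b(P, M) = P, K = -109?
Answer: √11490 ≈ 107.19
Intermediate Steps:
Z(A, N) = A + A² - 109*N (Z(A, N) = A + (A*A - 109*N) = A + (A² - 109*N) = A + A² - 109*N)
√(b(132, -209) + Z(-125, 38)) = √(132 + (-125 + (-125)² - 109*38)) = √(132 + (-125 + 15625 - 4142)) = √(132 + 11358) = √11490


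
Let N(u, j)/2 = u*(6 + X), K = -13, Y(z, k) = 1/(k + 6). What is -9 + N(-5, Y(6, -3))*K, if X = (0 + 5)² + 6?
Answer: 4801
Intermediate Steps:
Y(z, k) = 1/(6 + k)
X = 31 (X = 5² + 6 = 25 + 6 = 31)
N(u, j) = 74*u (N(u, j) = 2*(u*(6 + 31)) = 2*(u*37) = 2*(37*u) = 74*u)
-9 + N(-5, Y(6, -3))*K = -9 + (74*(-5))*(-13) = -9 - 370*(-13) = -9 + 4810 = 4801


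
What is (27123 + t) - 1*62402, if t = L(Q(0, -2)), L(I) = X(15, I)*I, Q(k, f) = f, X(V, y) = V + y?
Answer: -35305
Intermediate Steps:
L(I) = I*(15 + I) (L(I) = (15 + I)*I = I*(15 + I))
t = -26 (t = -2*(15 - 2) = -2*13 = -26)
(27123 + t) - 1*62402 = (27123 - 26) - 1*62402 = 27097 - 62402 = -35305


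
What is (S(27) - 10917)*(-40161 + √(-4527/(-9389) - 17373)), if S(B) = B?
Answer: 437353290 - 10890*I*√1531445141730/9389 ≈ 4.3735e+8 - 1.4354e+6*I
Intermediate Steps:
(S(27) - 10917)*(-40161 + √(-4527/(-9389) - 17373)) = (27 - 10917)*(-40161 + √(-4527/(-9389) - 17373)) = -10890*(-40161 + √(-4527*(-1/9389) - 17373)) = -10890*(-40161 + √(4527/9389 - 17373)) = -10890*(-40161 + √(-163110570/9389)) = -10890*(-40161 + I*√1531445141730/9389) = 437353290 - 10890*I*√1531445141730/9389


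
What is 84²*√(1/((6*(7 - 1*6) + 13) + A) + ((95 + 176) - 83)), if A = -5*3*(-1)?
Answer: 3528*√217362/17 ≈ 96755.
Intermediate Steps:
A = 15 (A = -15*(-1) = 15)
84²*√(1/((6*(7 - 1*6) + 13) + A) + ((95 + 176) - 83)) = 84²*√(1/((6*(7 - 1*6) + 13) + 15) + ((95 + 176) - 83)) = 7056*√(1/((6*(7 - 6) + 13) + 15) + (271 - 83)) = 7056*√(1/((6*1 + 13) + 15) + 188) = 7056*√(1/((6 + 13) + 15) + 188) = 7056*√(1/(19 + 15) + 188) = 7056*√(1/34 + 188) = 7056*√(6393/34) = 7056*(√217362/34) = 3528*√217362/17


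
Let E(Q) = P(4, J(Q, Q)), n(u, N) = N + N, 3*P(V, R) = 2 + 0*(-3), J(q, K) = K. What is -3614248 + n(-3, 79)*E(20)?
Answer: -10842428/3 ≈ -3.6141e+6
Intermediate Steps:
P(V, R) = ⅔ (P(V, R) = (2 + 0*(-3))/3 = (2 + 0)/3 = (⅓)*2 = ⅔)
n(u, N) = 2*N
E(Q) = ⅔
-3614248 + n(-3, 79)*E(20) = -3614248 + (2*79)*(⅔) = -3614248 + 158*(⅔) = -3614248 + 316/3 = -10842428/3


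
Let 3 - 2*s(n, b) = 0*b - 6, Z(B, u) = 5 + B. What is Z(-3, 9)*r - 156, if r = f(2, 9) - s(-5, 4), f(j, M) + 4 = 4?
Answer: -165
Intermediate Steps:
f(j, M) = 0 (f(j, M) = -4 + 4 = 0)
s(n, b) = 9/2 (s(n, b) = 3/2 - (0*b - 6)/2 = 3/2 - (0 - 6)/2 = 3/2 - 1/2*(-6) = 3/2 + 3 = 9/2)
r = -9/2 (r = 0 - 1*9/2 = 0 - 9/2 = -9/2 ≈ -4.5000)
Z(-3, 9)*r - 156 = (5 - 3)*(-9/2) - 156 = 2*(-9/2) - 156 = -9 - 156 = -165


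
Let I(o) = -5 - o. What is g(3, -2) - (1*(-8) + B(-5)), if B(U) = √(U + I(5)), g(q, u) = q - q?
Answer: 8 - I*√15 ≈ 8.0 - 3.873*I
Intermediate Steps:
g(q, u) = 0
B(U) = √(-10 + U) (B(U) = √(U + (-5 - 1*5)) = √(U + (-5 - 5)) = √(U - 10) = √(-10 + U))
g(3, -2) - (1*(-8) + B(-5)) = 0 - (1*(-8) + √(-10 - 5)) = 0 - (-8 + √(-15)) = 0 - (-8 + I*√15) = 0 + (8 - I*√15) = 8 - I*√15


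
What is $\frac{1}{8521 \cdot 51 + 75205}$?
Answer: $\frac{1}{509776} \approx 1.9616 \cdot 10^{-6}$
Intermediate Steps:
$\frac{1}{8521 \cdot 51 + 75205} = \frac{1}{434571 + 75205} = \frac{1}{509776}$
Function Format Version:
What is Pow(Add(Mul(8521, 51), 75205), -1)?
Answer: Rational(1, 509776) ≈ 1.9616e-6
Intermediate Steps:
Pow(Add(Mul(8521, 51), 75205), -1) = Pow(Add(434571, 75205), -1) = Pow(509776, -1) = Rational(1, 509776)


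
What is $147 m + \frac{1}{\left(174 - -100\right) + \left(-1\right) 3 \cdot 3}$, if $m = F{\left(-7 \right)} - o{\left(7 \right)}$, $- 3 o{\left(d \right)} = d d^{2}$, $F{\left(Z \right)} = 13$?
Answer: $\frac{4960271}{265} \approx 18718.0$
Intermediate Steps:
$o{\left(d \right)} = - \frac{d^{3}}{3}$ ($o{\left(d \right)} = - \frac{d d^{2}}{3} = - \frac{d^{3}}{3}$)
$m = \frac{382}{3}$ ($m = 13 - - \frac{7^{3}}{3} = 13 - \left(- \frac{1}{3}\right) 343 = 13 - - \frac{343}{3} = 13 + \frac{343}{3} = \frac{382}{3} \approx 127.33$)
$147 m + \frac{1}{\left(174 - -100\right) + \left(-1\right) 3 \cdot 3} = 147 \cdot \frac{382}{3} + \frac{1}{\left(174 - -100\right) + \left(-1\right) 3 \cdot 3} = 18718 + \frac{1}{\left(174 + 100\right) - 9} = 18718 + \frac{1}{274 - 9} = 18718 + \frac{1}{265} = \frac{4960271}{265}$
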